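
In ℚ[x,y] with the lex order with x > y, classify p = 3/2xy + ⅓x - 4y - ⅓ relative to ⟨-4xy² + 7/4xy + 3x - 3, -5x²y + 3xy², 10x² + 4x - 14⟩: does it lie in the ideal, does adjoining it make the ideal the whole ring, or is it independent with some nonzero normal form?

First compute the reduced Gröbner basis of I by Buchberger's algorithm.
f_1 = -4xy² + 7/4xy + 3x - 3, LT = xy².
f_2 = -5x²y + 3xy², LT = x²y.
f_3 = 10x² + 4x - 14, LT = x².

S(f_1,f_2): lcm = x²y². S = -7/16x²y - ¾x² + ⅗xy³ + ¾x.
  reduce S modulo (f_1, f_2, f_3):
  remainder 9/20xy + 21/20x - 9/20y - 21/20 ≠ 0; add h_4 = 9/20xy + 21/20x - 9/20y - 21/20 to the basis.

S(f_1,f_3): lcm = x²y². S = -7/16x²y - ¾x² - ⅖xy² + ¾x + 7/5y².
  reduce S modulo (f_1, f_2, f_3, h_4):
  remainder 4721/3840x + 7/5y² - 371/1280y - 4721/3840 ≠ 0; add h_5 = 4721/3840x + 7/5y² - 371/1280y - 4721/3840 to the basis.

S(f_2,f_3): lcm = x²y. S = -⅗xy² - ⅖xy + 7/5y.
  reduce S modulo (f_1, f_2, f_3, h_4, h_5):
  remainder -29456/23605y² + 23507/23605y ≠ 0; add h_6 = -29456/23605y² + 23507/23605y to the basis.

S(f_1,h_4): lcm = xy². S = -133/48xy - ¾x + y² + 7/3y + ¾.
  reduce S modulo (f_1, f_2, f_3, h_4, h_5, h_6):
  remainder -308039/88368y ≠ 0; add h_7 = -308039/88368y to the basis.

The other S-polynomials (S(f_2,h_4), S(f_3,h_4), S(f_1,h_5), S(f_2,h_5), S(f_3,h_5), S(h_4,h_5), S(f_1,h_6), S(f_2,h_6), S(f_3,h_6), S(h_4,h_6), S(h_5,h_6), S(f_1,h_7), S(f_2,h_7), S(f_3,h_7), S(h_4,h_7), S(h_5,h_7), S(h_6,h_7)) all reduce to 0 modulo the current basis, so we have a Gröbner basis.
Inter-reduce: drop elements whose leading term is divisible by another's, tail-reduce, and make monic.
Reduced Gröbner basis: {x - 1, y}.
Label its elements g_1 = x - 1, g_2 = y.

Reduce p = 3/2xy + ⅓x - 4y - ⅓ modulo G:
  leading term xy: subtract (3/2y)·g_1 from 3/2xy + ⅓x - 4y - ⅓ → ⅓x - 5/2y - ⅓
  leading term x: subtract (⅓)·g_1 from ⅓x - 5/2y - ⅓ → -5/2y
  leading term y: subtract (-5/2)·g_2 from -5/2y → 0
  normal form = 0.
Since the normal form is 0, p ∈ I.

3/2xy + ⅓x - 4y - ⅓ lies in I (it reduces to 0).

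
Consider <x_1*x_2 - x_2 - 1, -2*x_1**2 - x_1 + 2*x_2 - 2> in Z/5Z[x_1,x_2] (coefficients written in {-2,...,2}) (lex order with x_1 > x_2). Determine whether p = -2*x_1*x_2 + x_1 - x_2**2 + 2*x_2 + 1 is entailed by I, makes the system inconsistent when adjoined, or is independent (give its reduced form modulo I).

First compute the reduced Gröbner basis of I by Buchberger's algorithm.
f_1 = x_1*x_2 - x_2 - 1, LT = x_1*x_2.
f_2 = -2*x_1**2 - x_1 + 2*x_2 - 2, LT = x_1**2.

S(f_1,f_2): lcm = x_1**2*x_2. S = x_1*x_2 - x_1 + x_2**2 - x_2.
  reduce S modulo (f_1, f_2):
  remainder -x_1 + x_2**2 + 1 ≠ 0; add h_3 = -x_1 + x_2**2 + 1 to the basis.

S(f_1,h_3): lcm = x_1*x_2. S = x_2**3 - 1.
  reduce S modulo (f_1, f_2, h_3):
  remainder x_2**3 - 1 ≠ 0; add h_4 = x_2**3 - 1 to the basis.

The other S-polynomials (S(f_2,h_3), S(f_1,h_4), S(f_2,h_4), S(h_3,h_4)) all reduce to 0 modulo the current basis, so we have a Gröbner basis.
Inter-reduce: drop elements whose leading term is divisible by another's, tail-reduce, and make monic.
Reduced Gröbner basis: {x_1 - x_2**2 - 1, x_2**3 - 1}.
Label its elements g_1 = x_1 - x_2**2 - 1, g_2 = x_2**3 - 1.

Reduce p = -2*x_1*x_2 + x_1 - x_2**2 + 2*x_2 + 1 modulo G:
  leading term x_1*x_2: subtract (-2*x_2)·g_1 from -2*x_1*x_2 + x_1 - x_2**2 + 2*x_2 + 1 → x_1 - 2*x_2**3 - x_2**2 + 1
  leading term x_1: subtract (1)·g_1 from x_1 - 2*x_2**3 - x_2**2 + 1 → -2*x_2**3 + 2
  leading term x_2**3: subtract (-2)·g_2 from -2*x_2**3 + 2 → 0
  normal form = 0.
Since the normal form is 0, p ∈ I.

-2*x_1*x_2 + x_1 - x_2**2 + 2*x_2 + 1 lies in I (it reduces to 0).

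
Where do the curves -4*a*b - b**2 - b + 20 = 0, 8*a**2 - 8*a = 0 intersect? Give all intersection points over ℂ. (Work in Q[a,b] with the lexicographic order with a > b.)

Compute a lex Gröbner basis by Buchberger's algorithm.
f_1 = -4*a*b - b**2 - b + 20, LT = a*b.
f_2 = 8*a**2 - 8*a, LT = a**2.

S(f_1,f_2): lcm = a**2*b. S = 1/4*a*b**2 + 5/4*a*b - 5*a.
  reduce S modulo (f_1, f_2):
  remainder -5*a - 1/16*b**3 - 3/8*b**2 + 15/16*b + 25/4 ≠ 0; add h_3 = -5*a - 1/16*b**3 - 3/8*b**2 + 15/16*b + 25/4 to the basis.

S(f_1,h_3): lcm = a*b. S = -1/80*b**4 - 3/40*b**3 + 7/16*b**2 + 3/2*b - 5.
  reduce S modulo (f_1, f_2, h_3):
  remainder -1/80*b**4 - 3/40*b**3 + 7/16*b**2 + 3/2*b - 5 ≠ 0; add h_4 = -1/80*b**4 - 3/40*b**3 + 7/16*b**2 + 3/2*b - 5 to the basis.

The other S-polynomials (S(f_2,h_3), S(f_1,h_4), S(f_2,h_4), S(h_3,h_4)) all reduce to 0 modulo the current basis, so we have a Gröbner basis.
Inter-reduce: drop elements whose leading term is divisible by another's, tail-reduce, and make monic.
Reduced Gröbner basis: {a + 1/80*b**3 + 3/40*b**2 - 3/16*b - 5/4, b**4 + 6*b**3 - 35*b**2 - 120*b + 400}.

Since the basis is lex-ordered, b**4 + 6*b**3 - 35*b**2 - 120*b + 400 is univariate in b. Its roots are {-5, 4, -5/2 + sqrt(105)/2, -sqrt(105)/2 - 5/2}. Back-substituting each root into the other basis elements fixes the other coordinates.
  b = -5: the earlier basis element becomes a = 0, giving a = 0 — point (0, -5).
  b = 4: the earlier basis element becomes a = 0, giving a = 0 — point (0, 4).
  b = -5/2 + sqrt(105)/2: the earlier basis element becomes a - 1 = 0, giving a = 1 — point (1, -5/2 + sqrt(105)/2).
  b = -sqrt(105)/2 - 5/2: the earlier basis element becomes a - 1 = 0, giving a = 1 — point (1, -sqrt(105)/2 - 5/2).
Zero-dimensionality of the ideal guarantees finitely many solutions over ℂ.

{(0, -5), (0, 4), (1, -5/2 + sqrt(105)/2), (1, -sqrt(105)/2 - 5/2)}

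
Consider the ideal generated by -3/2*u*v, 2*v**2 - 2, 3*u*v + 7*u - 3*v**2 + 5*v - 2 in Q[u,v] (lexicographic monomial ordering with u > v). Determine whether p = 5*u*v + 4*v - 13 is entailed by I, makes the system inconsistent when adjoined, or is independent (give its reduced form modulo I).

First compute the reduced Gröbner basis of I by Buchberger's algorithm.
f_1 = -3/2*u*v, LT = u*v.
f_2 = 2*v**2 - 2, LT = v**2.
f_3 = 3*u*v + 7*u - 3*v**2 + 5*v - 2, LT = u*v.

S(f_1,f_2): lcm = u*v**2. S = u.
  reduce S modulo (f_1, f_2, f_3):
  remainder u ≠ 0; add h_4 = u to the basis.

S(f_1,f_3): lcm = u*v. S = -7/3*u + v**2 - 5/3*v + 2/3.
  reduce S modulo (f_1, f_2, f_3, h_4):
  remainder -5/3*v + 5/3 ≠ 0; add h_5 = -5/3*v + 5/3 to the basis.

The other S-polynomials (S(f_2,f_3), S(f_1,h_4), S(f_2,h_4), S(f_3,h_4), S(f_1,h_5), S(f_2,h_5), S(f_3,h_5), S(h_4,h_5)) all reduce to 0 modulo the current basis, so we have a Gröbner basis.
Inter-reduce: drop elements whose leading term is divisible by another's, tail-reduce, and make monic.
Reduced Gröbner basis: {u, v - 1}.
Label its elements g_1 = u, g_2 = v - 1.

Reduce p = 5*u*v + 4*v - 13 modulo G:
  leading term u*v: subtract (5*v)·g_1 from 5*u*v + 4*v - 13 → 4*v - 13
  leading term v: subtract (4)·g_2 from 4*v - 13 → -9
  leading term 1: no divisor's leading term divides it; move -9 to the remainder.
  normal form = -9.
The normal form is nonzero, so p ∉ I. Since p minus its normal form lies in I, I + (p) = I + (r) where r = -9; decide whether this ideal is the whole ring.
Here r = -9 is a nonzero constant, hence a unit: 1 ∈ I + (p), the Gröbner basis of I + (p) is {1}, and the enlarged system has no common solution — adjoining p is inconsistent.

Adjoining 5*u*v + 4*v - 13 makes the ideal the whole ring: the system is inconsistent.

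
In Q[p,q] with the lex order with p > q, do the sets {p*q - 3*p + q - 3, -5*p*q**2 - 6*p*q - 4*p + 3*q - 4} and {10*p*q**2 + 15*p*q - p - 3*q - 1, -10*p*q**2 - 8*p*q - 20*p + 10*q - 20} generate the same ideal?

Yes, the ideals are equal.

Since reduced Gröbner bases are canonical representatives of ideals under a given ordering, it suffices to compute and compare them.
Buchberger on the first generating set:
f_1 = p*q - 3*p + q - 3, LT = p*q.
f_2 = -5*p*q**2 - 6*p*q - 4*p + 3*q - 4, LT = p*q**2.

S(f_1,f_2): lcm = p*q**2. S = -21/5*p*q - 4/5*p + q**2 - 12/5*q - 4/5.
  leading term p*q: subtract (-21/5)·f_1 from -21/5*p*q - 4/5*p + q**2 - 12/5*q - 4/5 → -67/5*p + q**2 + 9/5*q - 67/5
  leading term p: no divisor's leading term divides it; move -67/5*p to the remainder.
  leading term q**2: no divisor's leading term divides it; move q**2 to the remainder.
  leading term q: no divisor's leading term divides it; move 9/5*q to the remainder.
  leading term 1: no divisor's leading term divides it; move -67/5 to the remainder.
  remainder -67/5*p + q**2 + 9/5*q - 67/5 ≠ 0; add g_3 = -67/5*p + q**2 + 9/5*q - 67/5 to the basis.

S(f_1,g_3): lcm = p*q. S = -3*p + 5/67*q**3 + 9/67*q**2 - 3.
  leading term p: subtract (15/67)·g_3 from -3*p + 5/67*q**3 + 9/67*q**2 - 3 → 5/67*q**3 - 6/67*q**2 - 27/67*q
  leading term q**3: no divisor's leading term divides it; move 5/67*q**3 to the remainder.
  leading term q**2: no divisor's leading term divides it; move -6/67*q**2 to the remainder.
  leading term q: no divisor's leading term divides it; move -27/67*q to the remainder.
  remainder 5/67*q**3 - 6/67*q**2 - 27/67*q ≠ 0; add g_4 = 5/67*q**3 - 6/67*q**2 - 27/67*q to the basis.

The other S-polynomials (S(f_2,g_3), S(f_1,g_4), S(f_2,g_4), S(g_3,g_4)) all reduce to 0 modulo the current basis, so we have a Gröbner basis.
Inter-reduce: drop elements whose leading term is divisible by another's, tail-reduce, and make monic.
Reduced Gröbner basis: {p - 5/67*q**2 - 9/67*q + 1, q**3 - 6/5*q**2 - 27/5*q}.

Buchberger on the second generating set:
h_1 = 10*p*q**2 + 15*p*q - p - 3*q - 1, LT = p*q**2.
h_2 = -10*p*q**2 - 8*p*q - 20*p + 10*q - 20, LT = p*q**2.

S(h_1,h_2): lcm = p*q**2. S = 7/10*p*q - 21/10*p + 7/10*q - 21/10.
  leading term p*q: no divisor's leading term divides it; move 7/10*p*q to the remainder.
  leading term p: no divisor's leading term divides it; move -21/10*p to the remainder.
  leading term q: no divisor's leading term divides it; move 7/10*q to the remainder.
  leading term 1: no divisor's leading term divides it; move -21/10 to the remainder.
  remainder 7/10*p*q - 21/10*p + 7/10*q - 21/10 ≠ 0; add k_3 = 7/10*p*q - 21/10*p + 7/10*q - 21/10 to the basis.

S(h_1,k_3): lcm = p*q**2. S = 9/2*p*q - 1/10*p - q**2 + 27/10*q - 1/10.
  leading term p*q: subtract (45/7)·k_3 from 9/2*p*q - 1/10*p - q**2 + 27/10*q - 1/10 → 67/5*p - q**2 - 9/5*q + 67/5
  leading term p: no divisor's leading term divides it; move 67/5*p to the remainder.
  leading term q**2: no divisor's leading term divides it; move -q**2 to the remainder.
  leading term q: no divisor's leading term divides it; move -9/5*q to the remainder.
  leading term 1: no divisor's leading term divides it; move 67/5 to the remainder.
  remainder 67/5*p - q**2 - 9/5*q + 67/5 ≠ 0; add k_4 = 67/5*p - q**2 - 9/5*q + 67/5 to the basis.

S(h_1,k_4): lcm = p*q**2. S = 3/2*p*q - 1/10*p + 5/67*q**4 + 9/67*q**3 - q**2 - 3/10*q - 1/10.
  leading term p*q: subtract (15/7)·k_3 from 3/2*p*q - 1/10*p + 5/67*q**4 + 9/67*q**3 - q**2 - 3/10*q - 1/10 → 22/5*p + 5/67*q**4 + 9/67*q**3 - q**2 - 9/5*q + 22/5
  leading term p: subtract (22/67)·k_4 from 22/5*p + 5/67*q**4 + 9/67*q**3 - q**2 - 9/5*q + 22/5 → 5/67*q**4 + 9/67*q**3 - 45/67*q**2 - 81/67*q
  leading term q**4: no divisor's leading term divides it; move 5/67*q**4 to the remainder.
  leading term q**3: no divisor's leading term divides it; move 9/67*q**3 to the remainder.
  leading term q**2: no divisor's leading term divides it; move -45/67*q**2 to the remainder.
  leading term q: no divisor's leading term divides it; move -81/67*q to the remainder.
  remainder 5/67*q**4 + 9/67*q**3 - 45/67*q**2 - 81/67*q ≠ 0; add k_5 = 5/67*q**4 + 9/67*q**3 - 45/67*q**2 - 81/67*q to the basis.

S(k_3,k_4): lcm = p*q. S = -3*p + 5/67*q**3 + 9/67*q**2 - 3.
  leading term p: subtract (-15/67)·k_4 from -3*p + 5/67*q**3 + 9/67*q**2 - 3 → 5/67*q**3 - 6/67*q**2 - 27/67*q
  leading term q**3: no divisor's leading term divides it; move 5/67*q**3 to the remainder.
  leading term q**2: no divisor's leading term divides it; move -6/67*q**2 to the remainder.
  leading term q: no divisor's leading term divides it; move -27/67*q to the remainder.
  remainder 5/67*q**3 - 6/67*q**2 - 27/67*q ≠ 0; add k_6 = 5/67*q**3 - 6/67*q**2 - 27/67*q to the basis.

The other S-polynomials (S(h_2,k_3), S(h_2,k_4), S(h_1,k_5), S(h_2,k_5), S(k_3,k_5), S(k_4,k_5), S(h_1,k_6), S(h_2,k_6), S(k_3,k_6), S(k_4,k_6), S(k_5,k_6)) all reduce to 0 modulo the current basis, so we have a Gröbner basis.
Inter-reduce: drop elements whose leading term is divisible by another's, tail-reduce, and make monic.
Reduced Gröbner basis: {p - 5/67*q**2 - 9/67*q + 1, q**3 - 6/5*q**2 - 27/5*q}.

Same reduced basis, so the two generating sets span the same ideal.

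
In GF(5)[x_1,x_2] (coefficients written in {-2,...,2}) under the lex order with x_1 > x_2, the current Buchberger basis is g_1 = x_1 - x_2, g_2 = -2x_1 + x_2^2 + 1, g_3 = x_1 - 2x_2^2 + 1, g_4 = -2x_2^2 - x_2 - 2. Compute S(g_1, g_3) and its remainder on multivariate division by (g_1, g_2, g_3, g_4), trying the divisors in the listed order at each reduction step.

S(g_1, g_3) = 2x_2^2 - x_2 - 1; remainder on division = -2x_2 + 2.

lcm(LM(g_1), LM(g_3)) = x_1.
S = (lcm/LT(g_1))·g_1 − (lcm/LT(g_3))·g_3 = 2x_2^2 - x_2 - 1.
Reduce S modulo (g_1, g_2, g_3, g_4) in that order:
  leading term x_2^2: subtract (-1)·g_4 from 2x_2^2 - x_2 - 1 → -2x_2 + 2
  leading term x_2: no divisor's leading term divides it; move -2x_2 to the remainder.
  leading term 1: no divisor's leading term divides it; move 2 to the remainder.
The remainder -2x_2 + 2 is nonzero, so it would be added as the next basis element.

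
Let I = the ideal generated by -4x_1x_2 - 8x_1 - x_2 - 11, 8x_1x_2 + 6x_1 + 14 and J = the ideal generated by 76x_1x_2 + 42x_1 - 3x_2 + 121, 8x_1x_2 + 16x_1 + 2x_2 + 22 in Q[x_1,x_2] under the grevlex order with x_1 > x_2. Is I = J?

Yes, the ideals are equal.

Two ideals are equal iff their reduced Gröbner bases coincide (the reduced basis is unique for a fixed ordering).
Buchberger on the first generating set:
f_1 = -4x_1x_2 - 8x_1 - x_2 - 11, LT = x_1x_2.
f_2 = 8x_1x_2 + 6x_1 + 14, LT = x_1x_2.

S(f_1,f_2): lcm = x_1x_2. S = \tfrac{5}{4}x_1 + \tfrac{1}{4}x_2 + 1.
  reduce S modulo (f_1, f_2):
  remainder \tfrac{5}{4}x_1 + \tfrac{1}{4}x_2 + 1 ≠ 0; add g_3 = \tfrac{5}{4}x_1 + \tfrac{1}{4}x_2 + 1 to the basis.

S(f_1,g_3): lcm = x_1x_2. S = -\tfrac{1}{5}x_2^{2} + 2x_1 - \tfrac{11}{20}x_2 + \tfrac{11}{4}.
  reduce S modulo (f_1, f_2, g_3):
  remainder -\tfrac{1}{5}x_2^{2} - \tfrac{19}{20}x_2 + \tfrac{23}{20} ≠ 0; add g_4 = -\tfrac{1}{5}x_2^{2} - \tfrac{19}{20}x_2 + \tfrac{23}{20} to the basis.

The other S-polynomials (S(f_2,g_3), S(f_1,g_4), S(f_2,g_4), S(g_3,g_4)) all reduce to 0 modulo the current basis, so we have a Gröbner basis.
Inter-reduce: drop elements whose leading term is divisible by another's, tail-reduce, and make monic.
Reduced Gröbner basis: {x_2^{2} + \tfrac{19}{4}x_2 - \tfrac{23}{4}, x_1 + \tfrac{1}{5}x_2 + \tfrac{4}{5}}.

Buchberger on the second generating set:
h_1 = 76x_1x_2 + 42x_1 - 3x_2 + 121, LT = x_1x_2.
h_2 = 8x_1x_2 + 16x_1 + 2x_2 + 22, LT = x_1x_2.

S(h_1,h_2): lcm = x_1x_2. S = -\tfrac{55}{38}x_1 - \tfrac{11}{38}x_2 - \tfrac{22}{19}.
  reduce S modulo (h_1, h_2):
  remainder -\tfrac{55}{38}x_1 - \tfrac{11}{38}x_2 - \tfrac{22}{19} ≠ 0; add k_3 = -\tfrac{55}{38}x_1 - \tfrac{11}{38}x_2 - \tfrac{22}{19} to the basis.

S(h_1,k_3): lcm = x_1x_2. S = -\tfrac{1}{5}x_2^{2} + \tfrac{21}{38}x_1 - \tfrac{319}{380}x_2 + \tfrac{121}{76}.
  reduce S modulo (h_1, h_2, k_3):
  remainder -\tfrac{1}{5}x_2^{2} - \tfrac{19}{20}x_2 + \tfrac{23}{20} ≠ 0; add k_4 = -\tfrac{1}{5}x_2^{2} - \tfrac{19}{20}x_2 + \tfrac{23}{20} to the basis.

The other S-polynomials (S(h_2,k_3), S(h_1,k_4), S(h_2,k_4), S(k_3,k_4)) all reduce to 0 modulo the current basis, so we have a Gröbner basis.
Inter-reduce: drop elements whose leading term is divisible by another's, tail-reduce, and make monic.
Reduced Gröbner basis: {x_2^{2} + \tfrac{19}{4}x_2 - \tfrac{23}{4}, x_1 + \tfrac{1}{5}x_2 + \tfrac{4}{5}}.

The two bases agree; hence the ideals are identical.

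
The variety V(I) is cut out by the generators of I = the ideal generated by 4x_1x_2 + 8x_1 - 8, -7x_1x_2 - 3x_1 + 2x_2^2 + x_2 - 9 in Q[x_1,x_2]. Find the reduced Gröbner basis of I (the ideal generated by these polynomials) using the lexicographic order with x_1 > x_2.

G = {x_1 + 2/11x_2^2 + 1/11x_2 - 23/11, x_2^3 + 5/2x_2^2 - 21/2x_2 - 12}

f_1 = 4x_1x_2 + 8x_1 - 8, LT = x_1x_2.
f_2 = -7x_1x_2 - 3x_1 + 2x_2^2 + x_2 - 9, LT = x_1x_2.

S(f_1,f_2): lcm = x_1x_2. S = 11/7x_1 + 2/7x_2^2 + 1/7x_2 - 23/7.
  reduce S modulo (f_1, f_2):
  remainder 11/7x_1 + 2/7x_2^2 + 1/7x_2 - 23/7 ≠ 0; add g_3 = 11/7x_1 + 2/7x_2^2 + 1/7x_2 - 23/7 to the basis.

S(f_1,g_3): lcm = x_1x_2. S = 2x_1 - 2/11x_2^3 - 1/11x_2^2 + 23/11x_2 - 2.
  reduce S modulo (f_1, f_2, g_3):
  remainder -2/11x_2^3 - 5/11x_2^2 + 21/11x_2 + 24/11 ≠ 0; add g_4 = -2/11x_2^3 - 5/11x_2^2 + 21/11x_2 + 24/11 to the basis.

The other S-polynomials (S(f_2,g_3), S(f_1,g_4), S(f_2,g_4), S(g_3,g_4)) all reduce to 0 modulo the current basis, so we have a Gröbner basis.
Inter-reduce: drop elements whose leading term is divisible by another's, tail-reduce, and make monic.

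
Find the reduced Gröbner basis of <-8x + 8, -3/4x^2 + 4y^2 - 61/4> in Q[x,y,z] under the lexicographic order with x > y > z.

G = {x - 1, y^2 - 4}

f_1 = -8x + 8, LT = x.
f_2 = -3/4x^2 + 4y^2 - 61/4, LT = x^2.

S(f_1,f_2): lcm = x^2. S = -x + 16/3y^2 - 61/3.
  leading term x: subtract (1/8)·f_1 from -x + 16/3y^2 - 61/3 → 16/3y^2 - 64/3
  leading term y^2: no divisor's leading term divides it; move 16/3y^2 to the remainder.
  leading term 1: no divisor's leading term divides it; move -64/3 to the remainder.
  remainder 16/3y^2 - 64/3 ≠ 0; add g_3 = 16/3y^2 - 64/3 to the basis.

S(f_1,g_3): leading monomials are coprime, so the S-polynomial reduces to 0 (Buchberger's first criterion).
S(f_2,g_3): leading monomials are coprime, so the S-polynomial reduces to 0 (Buchberger's first criterion).
Every S-polynomial of the final basis reduces to 0, so we have a Gröbner basis.
Inter-reduce: drop elements whose leading term is divisible by another's, tail-reduce, and make monic.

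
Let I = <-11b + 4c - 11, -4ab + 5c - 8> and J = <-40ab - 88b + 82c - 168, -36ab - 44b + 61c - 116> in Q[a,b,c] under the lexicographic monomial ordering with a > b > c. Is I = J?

Since reduced Gröbner bases are canonical representatives of ideals under a given ordering, it suffices to compute and compare them.
Buchberger on the first generating set:
f_1 = -11b + 4c - 11, LT = b.
f_2 = -4ab + 5c - 8, LT = ab.

S(f_1,f_2): lcm = ab. S = -4/11ac + a + 5/4c - 2.
  reduce S modulo (f_1, f_2):
  remainder -4/11ac + a + 5/4c - 2 ≠ 0; add g_3 = -4/11ac + a + 5/4c - 2 to the basis.

The other S-polynomials (S(f_1,g_3), S(f_2,g_3)) all reduce to 0 modulo the current basis, so we have a Gröbner basis.
Inter-reduce: drop elements whose leading term is divisible by another's, tail-reduce, and make monic.
Reduced Gröbner basis: {ac - 11/4a - 55/16c + 11/2, b - 4/11c + 1}.

Buchberger on the second generating set:
h_1 = -40ab - 88b + 82c - 168, LT = ab.
h_2 = -36ab - 44b + 61c - 116, LT = ab.

S(h_1,h_2): lcm = ab. S = 44/45b - 16/45c + 44/45.
  reduce S modulo (h_1, h_2):
  remainder 44/45b - 16/45c + 44/45 ≠ 0; add k_3 = 44/45b - 16/45c + 44/45 to the basis.

S(h_1,k_3): lcm = ab. S = 4/11ac - a + 11/5b - 41/20c + 21/5.
  reduce S modulo (h_1, h_2, k_3):
  remainder 4/11ac - a - 5/4c + 2 ≠ 0; add k_4 = 4/11ac - a - 5/4c + 2 to the basis.

The other S-polynomials (S(h_2,k_3), S(h_1,k_4), S(h_2,k_4), S(k_3,k_4)) all reduce to 0 modulo the current basis, so we have a Gröbner basis.
Inter-reduce: drop elements whose leading term is divisible by another's, tail-reduce, and make monic.
Reduced Gröbner basis: {ac - 11/4a - 55/16c + 11/2, b - 4/11c + 1}.

The two bases agree; hence the ideals are identical.

Yes, the ideals are equal.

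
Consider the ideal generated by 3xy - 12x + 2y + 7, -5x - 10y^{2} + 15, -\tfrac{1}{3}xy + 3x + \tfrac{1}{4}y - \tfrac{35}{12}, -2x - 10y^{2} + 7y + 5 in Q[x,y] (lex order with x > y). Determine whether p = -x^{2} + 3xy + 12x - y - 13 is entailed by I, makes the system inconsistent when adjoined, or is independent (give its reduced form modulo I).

-x^{2} + 3xy + 12x - y - 13 lies in I (it reduces to 0).

First compute the reduced Gröbner basis of I by Buchberger's algorithm.
f_1 = 3xy - 12x + 2y + 7, LT = xy.
f_2 = -5x - 10y^{2} + 15, LT = x.
f_3 = -\tfrac{1}{3}xy + 3x + \tfrac{1}{4}y - \tfrac{35}{12}, LT = xy.
f_4 = -2x - 10y^{2} + 7y + 5, LT = x.

S(f_1,f_2): lcm = xy. S = -4x - 2y^{3} + \tfrac{11}{3}y + \tfrac{7}{3}.
  leading term x: subtract (\tfrac{4}{5})·f_2 from -4x - 2y^{3} + \tfrac{11}{3}y + \tfrac{7}{3} → -2y^{3} + 8y^{2} + \tfrac{11}{3}y - \tfrac{29}{3}
  leading term y^{3}: no divisor's leading term divides it; move -2y^{3} to the remainder.
  leading term y^{2}: no divisor's leading term divides it; move 8y^{2} to the remainder.
  leading term y: no divisor's leading term divides it; move \tfrac{11}{3}y to the remainder.
  leading term 1: no divisor's leading term divides it; move -\tfrac{29}{3} to the remainder.
  remainder -2y^{3} + 8y^{2} + \tfrac{11}{3}y - \tfrac{29}{3} ≠ 0; add h_5 = -2y^{3} + 8y^{2} + \tfrac{11}{3}y - \tfrac{29}{3} to the basis.

S(f_1,f_3): lcm = xy. S = 5x + \tfrac{17}{12}y - \tfrac{77}{12}.
  leading term x: subtract (-1)·f_2 from 5x + \tfrac{17}{12}y - \tfrac{77}{12} → -10y^{2} + \tfrac{17}{12}y + \tfrac{103}{12}
  leading term y^{2}: no divisor's leading term divides it; move -10y^{2} to the remainder.
  leading term y: no divisor's leading term divides it; move \tfrac{17}{12}y to the remainder.
  leading term 1: no divisor's leading term divides it; move \tfrac{103}{12} to the remainder.
  remainder -10y^{2} + \tfrac{17}{12}y + \tfrac{103}{12} ≠ 0; add h_6 = -10y^{2} + \tfrac{17}{12}y + \tfrac{103}{12} to the basis.

S(f_1,f_4): lcm = xy. S = -4x - 5y^{3} + \tfrac{7}{2}y^{2} + \tfrac{19}{6}y + \tfrac{7}{3}.
  leading term x: subtract (\tfrac{4}{5})·f_2 from -4x - 5y^{3} + \tfrac{7}{2}y^{2} + \tfrac{19}{6}y + \tfrac{7}{3} → -5y^{3} + \tfrac{23}{2}y^{2} + \tfrac{19}{6}y - \tfrac{29}{3}
  leading term y^{3}: subtract (\tfrac{5}{2})·h_5 from -5y^{3} + \tfrac{23}{2}y^{2} + \tfrac{19}{6}y - \tfrac{29}{3} → -\tfrac{17}{2}y^{2} - 6y + \tfrac{29}{2}
  leading term y^{2}: subtract (\tfrac{17}{20})·h_6 from -\tfrac{17}{2}y^{2} - 6y + \tfrac{29}{2} → -\tfrac{1729}{240}y + \tfrac{1729}{240}
  leading term y: no divisor's leading term divides it; move -\tfrac{1729}{240}y to the remainder.
  leading term 1: no divisor's leading term divides it; move \tfrac{1729}{240} to the remainder.
  remainder -\tfrac{1729}{240}y + \tfrac{1729}{240} ≠ 0; add h_7 = -\tfrac{1729}{240}y + \tfrac{1729}{240} to the basis.

The other S-polynomials (S(f_2,f_3), S(f_2,f_4), S(f_3,f_4), S(f_1,h_5), S(f_2,h_5), S(f_3,h_5), S(f_4,h_5), S(f_1,h_6), S(f_2,h_6), S(f_3,h_6), S(f_4,h_6), S(h_5,h_6), S(f_1,h_7), S(f_2,h_7), S(f_3,h_7), S(f_4,h_7), S(h_5,h_7), S(h_6,h_7)) all reduce to 0 modulo the current basis, so we have a Gröbner basis.
Inter-reduce: drop elements whose leading term is divisible by another's, tail-reduce, and make monic.
Reduced Gröbner basis: {x - 1, y - 1}.
Label its elements g_1 = x - 1, g_2 = y - 1.

Reduce p = -x^{2} + 3xy + 12x - y - 13 modulo G:
  leading term x^{2}: subtract (-x)·g_1 from -x^{2} + 3xy + 12x - y - 13 → 3xy + 11x - y - 13
  leading term xy: subtract (3y)·g_1 from 3xy + 11x - y - 13 → 11x + 2y - 13
  leading term x: subtract (11)·g_1 from 11x + 2y - 13 → 2y - 2
  leading term y: subtract (2)·g_2 from 2y - 2 → 0
  normal form = 0.
Since the normal form is 0, p ∈ I.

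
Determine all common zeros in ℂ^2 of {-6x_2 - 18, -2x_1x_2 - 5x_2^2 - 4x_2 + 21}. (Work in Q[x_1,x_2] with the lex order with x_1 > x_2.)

{(2, -3)}

Compute a lex Gröbner basis by Buchberger's algorithm.
f_1 = -6x_2 - 18, LT = x_2.
f_2 = -2x_1x_2 - 5x_2^2 - 4x_2 + 21, LT = x_1x_2.

S(f_1,f_2): lcm = x_1x_2. S = 3x_1 - 5/2x_2^2 - 2x_2 + 21/2.
  leading term x_1: no divisor's leading term divides it; move 3x_1 to the remainder.
  leading term x_2^2: subtract (5/12x_2)·f_1 from -5/2x_2^2 - 2x_2 + 21/2 → 11/2x_2 + 21/2
  leading term x_2: subtract (-11/12)·f_1 from 11/2x_2 + 21/2 → -6
  leading term 1: no divisor's leading term divides it; move -6 to the remainder.
  remainder 3x_1 - 6 ≠ 0; add h_3 = 3x_1 - 6 to the basis.

S(f_1,h_3): leading monomials are coprime, so the S-polynomial reduces to 0 (Buchberger's first criterion).
S(f_2,h_3): lcm = x_1x_2. S = 5/2x_2^2 + 4x_2 - 21/2.
  leading term x_2^2: subtract (-5/12x_2)·f_1 from 5/2x_2^2 + 4x_2 - 21/2 → -7/2x_2 - 21/2
  leading term x_2: subtract (7/12)·f_1 from -7/2x_2 - 21/2 → 0
  remainder 0.

Every S-polynomial of the final basis reduces to 0, so we have a Gröbner basis.
Inter-reduce: drop elements whose leading term is divisible by another's, tail-reduce, and make monic.
Reduced Gröbner basis: {x_1 - 2, x_2 + 3}.

Elimination: the polynomial x_2 + 3 lies in the elimination ideal for x_2, so x_2 ∈ {-3}. For each such x_2, the remaining basis elements (now univariate) give the rest of the solution.
  x_2 = -3: the earlier basis element becomes x_1 - 2 = 0, giving x_1 = 2 — point (2, -3).
Substituting each solution back into the original system confirms all equations vanish.
Zero-dimensionality of the ideal guarantees finitely many solutions over ℂ.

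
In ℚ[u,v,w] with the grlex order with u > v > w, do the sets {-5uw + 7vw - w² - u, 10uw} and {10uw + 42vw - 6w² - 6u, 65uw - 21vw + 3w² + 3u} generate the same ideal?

Since reduced Gröbner bases are canonical representatives of ideals under a given ordering, it suffices to compute and compare them.
Buchberger on the first generating set:
f_1 = -5uw + 7vw - w² - u, LT = uw.
f_2 = 10uw, LT = uw.

S(f_1,f_2): lcm = uw. S = -7/5vw + ⅕w² + ⅕u.
  reduce S modulo (f_1, f_2):
  remainder -7/5vw + ⅕w² + ⅕u ≠ 0; add g_3 = -7/5vw + ⅕w² + ⅕u to the basis.

S(f_1,g_3): lcm = uvw. S = 1/7uw² - 7/5v²w + ⅕vw² + 1/7u² + ⅕uv.
  reduce S modulo (f_1, f_2, g_3):
  remainder 1/7u² ≠ 0; add g_4 = 1/7u² to the basis.

The other S-polynomials (S(f_2,g_3), S(f_1,g_4), S(f_2,g_4), S(g_3,g_4)) all reduce to 0 modulo the current basis, so we have a Gröbner basis.
Inter-reduce: drop elements whose leading term is divisible by another's, tail-reduce, and make monic.
Reduced Gröbner basis: {u², uw, vw - 1/7w² - 1/7u}.

Buchberger on the second generating set:
h_1 = 10uw + 42vw - 6w² - 6u, LT = uw.
h_2 = 65uw - 21vw + 3w² + 3u, LT = uw.

S(h_1,h_2): lcm = uw. S = 294/65vw - 42/65w² - 42/65u.
  reduce S modulo (h_1, h_2):
  remainder 294/65vw - 42/65w² - 42/65u ≠ 0; add k_3 = 294/65vw - 42/65w² - 42/65u to the basis.

S(h_1,k_3): lcm = uvw. S = 1/7uw² + 21/5v²w - ⅗vw² + 1/7u² - ⅗uv.
  reduce S modulo (h_1, h_2, k_3):
  remainder 1/7u² ≠ 0; add k_4 = 1/7u² to the basis.

The other S-polynomials (S(h_2,k_3), S(h_1,k_4), S(h_2,k_4), S(k_3,k_4)) all reduce to 0 modulo the current basis, so we have a Gröbner basis.
Inter-reduce: drop elements whose leading term is divisible by another's, tail-reduce, and make monic.
Reduced Gröbner basis: {u², uw, vw - 1/7w² - 1/7u}.

These coincide, so the ideals are equal.

Yes, the ideals are equal.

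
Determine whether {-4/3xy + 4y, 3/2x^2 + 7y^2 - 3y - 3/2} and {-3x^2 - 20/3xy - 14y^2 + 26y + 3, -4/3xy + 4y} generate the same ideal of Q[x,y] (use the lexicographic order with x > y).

For a fixed monomial order, each ideal has a unique reduced Gröbner basis; comparing bases decides equality.
Buchberger on the first generating set:
f_1 = -4/3xy + 4y, LT = xy.
f_2 = 3/2x^2 + 7y^2 - 3y - 3/2, LT = x^2.

S(f_1,f_2): lcm = x^2y. S = -3xy - 14/3y^3 + 2y^2 + y.
  reduce S modulo (f_1, f_2):
  remainder -14/3y^3 + 2y^2 - 8y ≠ 0; add g_3 = -14/3y^3 + 2y^2 - 8y to the basis.

The other S-polynomials (S(f_1,g_3), S(f_2,g_3)) all reduce to 0 modulo the current basis, so we have a Gröbner basis.
Inter-reduce: drop elements whose leading term is divisible by another's, tail-reduce, and make monic.
Reduced Gröbner basis: {x^2 + 14/3y^2 - 2y - 1, xy - 3y, y^3 - 3/7y^2 + 12/7y}.

Buchberger on the second generating set:
h_1 = -3x^2 - 20/3xy - 14y^2 + 26y + 3, LT = x^2.
h_2 = -4/3xy + 4y, LT = xy.

S(h_1,h_2): lcm = x^2y. S = 20/9xy^2 + 3xy + 14/3y^3 - 26/3y^2 - y.
  reduce S modulo (h_1, h_2):
  remainder 14/3y^3 - 2y^2 + 8y ≠ 0; add k_3 = 14/3y^3 - 2y^2 + 8y to the basis.

The other S-polynomials (S(h_1,k_3), S(h_2,k_3)) all reduce to 0 modulo the current basis, so we have a Gröbner basis.
Inter-reduce: drop elements whose leading term is divisible by another's, tail-reduce, and make monic.
Reduced Gröbner basis: {x^2 + 14/3y^2 - 2y - 1, xy - 3y, y^3 - 3/7y^2 + 12/7y}.

These coincide, so the ideals are equal.

Yes, the ideals are equal.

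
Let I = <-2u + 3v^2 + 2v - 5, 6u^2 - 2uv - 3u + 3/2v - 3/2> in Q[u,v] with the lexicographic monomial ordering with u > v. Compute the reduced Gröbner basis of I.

G = {u - 3/2v^2 - v + 5/2, v^4 + 10/9v^3 - 91/27v^2 - 53/27v + 29/9}

This is the nonlinear analogue of row-reducing a linear system.

f_1 = -2u + 3v^2 + 2v - 5, LT = u.
f_2 = 6u^2 - 2uv - 3u + 3/2v - 3/2, LT = u^2.

S(f_1,f_2): lcm = u^2. S = -3/2uv^2 - 2/3uv + 3u - 1/4v + 1/4.
  reduce S modulo (f_1, f_2):
  remainder -9/4v^4 - 5/2v^3 + 91/12v^2 + 53/12v - 29/4 ≠ 0; add g_3 = -9/4v^4 - 5/2v^3 + 91/12v^2 + 53/12v - 29/4 to the basis.

The other S-polynomials (S(f_1,g_3), S(f_2,g_3)) all reduce to 0 modulo the current basis, so we have a Gröbner basis.
Inter-reduce: drop elements whose leading term is divisible by another's, tail-reduce, and make monic.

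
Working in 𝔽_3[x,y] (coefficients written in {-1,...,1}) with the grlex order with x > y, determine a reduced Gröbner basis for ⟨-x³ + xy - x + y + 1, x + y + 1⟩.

G = {y³ - y² + y, x + y + 1}

f_1 = -x³ + xy - x + y + 1, LT = x³.
f_2 = x + y + 1, LT = x.

S(f_1,f_2): lcm = x³. S = -x²y - x² - xy + x - y - 1.
  reduce S modulo (f_1, f_2):
  remainder -y³ + y² - y ≠ 0; add g_3 = -y³ + y² - y to the basis.

The other S-polynomials (S(f_1,g_3), S(f_2,g_3)) all reduce to 0 modulo the current basis, so we have a Gröbner basis.
Inter-reduce: drop elements whose leading term is divisible by another's, tail-reduce, and make monic.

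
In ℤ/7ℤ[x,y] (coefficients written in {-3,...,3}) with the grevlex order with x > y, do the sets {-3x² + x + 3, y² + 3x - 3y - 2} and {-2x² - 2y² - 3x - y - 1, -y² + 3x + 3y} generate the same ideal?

No, the ideals differ.

Since reduced Gröbner bases are canonical representatives of ideals under a given ordering, it suffices to compute and compare them.
Buchberger on the first generating set:
f_1 = -3x² + x + 3, LT = x².
f_2 = y² + 3x - 3y - 2, LT = y².

S(f_1,f_2): leading monomials are coprime, so the S-polynomial reduces to 0 (Buchberger's first criterion).
Every S-polynomial of the final basis reduces to 0, so we have a Gröbner basis.
Inter-reduce: drop elements whose leading term is divisible by another's, tail-reduce, and make monic.
Reduced Gröbner basis: {x² + 2x - 1, y² + 3x - 3y - 2}.

Buchberger on the second generating set:
h_1 = -2x² - 2y² - 3x - y - 1, LT = x².
h_2 = -y² + 3x + 3y, LT = y².

S(h_1,h_2): leading monomials are coprime, so the S-polynomial reduces to 0 (Buchberger's first criterion).
Every S-polynomial of the final basis reduces to 0, so we have a Gröbner basis.
Inter-reduce: drop elements whose leading term is divisible by another's, tail-reduce, and make monic.
Reduced Gröbner basis: {x² + x - 3, y² - 3x - 3y}.

The bases are distinct; the ideals are different.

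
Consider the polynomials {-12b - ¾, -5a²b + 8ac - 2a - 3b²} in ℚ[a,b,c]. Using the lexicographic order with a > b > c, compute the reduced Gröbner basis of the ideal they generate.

G = {a² + 128/5ac - 32/5a - 3/80, b + 1/16}

f_1 = -12b - ¾, LT = b.
f_2 = -5a²b + 8ac - 2a - 3b², LT = a²b.

S(f_1,f_2): lcm = a²b. S = 1/16a² + 8/5ac - ⅖a - ⅗b².
  leading term a²: no divisor's leading term divides it; move 1/16a² to the remainder.
  leading term ac: no divisor's leading term divides it; move 8/5ac to the remainder.
  leading term a: no divisor's leading term divides it; move -⅖a to the remainder.
  leading term b²: subtract (1/20b)·f_1 from -⅗b² → 3/80b
  leading term b: subtract (-1/320)·f_1 from 3/80b → -3/1280
  leading term 1: no divisor's leading term divides it; move -3/1280 to the remainder.
  remainder 1/16a² + 8/5ac - ⅖a - 3/1280 ≠ 0; add g_3 = 1/16a² + 8/5ac - ⅖a - 3/1280 to the basis.

The other S-polynomials (S(f_1,g_3), S(f_2,g_3)) all reduce to 0 modulo the current basis, so we have a Gröbner basis.
Inter-reduce: drop elements whose leading term is divisible by another's, tail-reduce, and make monic.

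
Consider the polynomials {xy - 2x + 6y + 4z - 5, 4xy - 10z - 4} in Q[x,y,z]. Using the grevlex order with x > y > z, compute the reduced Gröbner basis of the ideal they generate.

f_1 = xy - 2x + 6y + 4z - 5, LT = xy.
f_2 = 4xy - 10z - 4, LT = xy.

S(f_1,f_2): lcm = xy. S = -2x + 6y + 13/2z - 4.
  reduce S modulo (f_1, f_2):
  remainder -2x + 6y + 13/2z - 4 ≠ 0; add g_3 = -2x + 6y + 13/2z - 4 to the basis.

S(f_1,g_3): lcm = xy. S = 3y^2 + 13/4yz - 2x + 4y + 4z - 5.
  reduce S modulo (f_1, f_2, g_3):
  remainder 3y^2 + 13/4yz - 2y - 5/2z - 1 ≠ 0; add g_4 = 3y^2 + 13/4yz - 2y - 5/2z - 1 to the basis.

The other S-polynomials (S(f_2,g_3), S(f_1,g_4), S(f_2,g_4), S(g_3,g_4)) all reduce to 0 modulo the current basis, so we have a Gröbner basis.
Inter-reduce: drop elements whose leading term is divisible by another's, tail-reduce, and make monic.

G = {y^2 + 13/12yz - 2/3y - 5/6z - 1/3, x - 3y - 13/4z + 2}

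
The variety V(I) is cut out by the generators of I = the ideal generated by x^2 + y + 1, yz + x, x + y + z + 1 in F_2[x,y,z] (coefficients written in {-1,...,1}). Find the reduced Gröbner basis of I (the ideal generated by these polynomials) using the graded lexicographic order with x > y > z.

f_1 = x^2 + y + 1, LT = x^2.
f_2 = yz + x, LT = yz.
f_3 = x + y + z + 1, LT = x.

S(f_1,f_3): lcm = x^2. S = xy + xz + x + y + 1.
  leading term xy: subtract (y)·f_3 from xy + xz + x + y + 1 → xz + y^2 + yz + x + 1
  leading term xz: subtract (z)·f_3 from xz + y^2 + yz + x + 1 → y^2 + z^2 + x + z + 1
  leading term y^2: no divisor's leading term divides it; move y^2 to the remainder.
  leading term z^2: no divisor's leading term divides it; move z^2 to the remainder.
  leading term x: subtract (1)·f_3 from x + z + 1 → y
  leading term y: no divisor's leading term divides it; move y to the remainder.
  remainder y^2 + z^2 + y ≠ 0; add g_4 = y^2 + z^2 + y to the basis.

S(f_2,g_4): lcm = y^2z. S = z^3 + xy + yz.
  leading term z^3: no divisor's leading term divides it; move z^3 to the remainder.
  leading term xy: subtract (y)·f_3 from xy + yz → y^2 + y
  leading term y^2: subtract (1)·g_4 from y^2 + y → z^2
  leading term z^2: no divisor's leading term divides it; move z^2 to the remainder.
  remainder z^3 + z^2 ≠ 0; add g_5 = z^3 + z^2 to the basis.

The other S-polynomials (S(f_1,f_2), S(f_2,f_3), S(f_1,g_4), S(f_3,g_4), S(f_1,g_5), S(f_2,g_5), S(f_3,g_5), S(g_4,g_5)) all reduce to 0 modulo the current basis, so we have a Gröbner basis.
Inter-reduce: drop elements whose leading term is divisible by another's, tail-reduce, and make monic.

G = {z^3 + z^2, y^2 + z^2 + y, yz + y + z + 1, x + y + z + 1}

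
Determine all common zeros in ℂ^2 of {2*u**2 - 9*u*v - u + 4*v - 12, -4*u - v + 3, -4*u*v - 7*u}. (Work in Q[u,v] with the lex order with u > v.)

{(0, 3)}

Compute a lex Gröbner basis by Buchberger's algorithm.
f_1 = 2*u**2 - 9*u*v - u + 4*v - 12, LT = u**2.
f_2 = -4*u - v + 3, LT = u.
f_3 = -4*u*v - 7*u, LT = u*v.

S(f_1,f_2): lcm = u**2. S = -19/4*u*v + 1/4*u + 2*v - 6.
  reduce S modulo (f_1, f_2, f_3):
  remainder 19/16*v**2 - 13/8*v - 93/16 ≠ 0; add h_4 = 19/16*v**2 - 13/8*v - 93/16 to the basis.

S(f_1,f_3): lcm = u**2*v. S = -7/4*u**2 - 9/2*u*v**2 - 1/2*u*v + 2*v**2 - 6*v.
  reduce S modulo (f_1, f_2, f_3, h_4):
  remainder 99/2888*v - 297/2888 ≠ 0; add h_5 = 99/2888*v - 297/2888 to the basis.

The other S-polynomials (S(f_2,f_3), S(f_1,h_4), S(f_2,h_4), S(f_3,h_4), S(f_1,h_5), S(f_2,h_5), S(f_3,h_5), S(h_4,h_5)) all reduce to 0 modulo the current basis, so we have a Gröbner basis.
Inter-reduce: drop elements whose leading term is divisible by another's, tail-reduce, and make monic.
Reduced Gröbner basis: {u, v - 3}.

A lex Gröbner basis eliminates variables successively. Here v - 3 depends only on v, with roots {3}; lifting each root through the earlier basis elements recovers the full solutions.
  v = 3: the earlier basis element becomes u = 0, giving u = 0 — point (0, 3).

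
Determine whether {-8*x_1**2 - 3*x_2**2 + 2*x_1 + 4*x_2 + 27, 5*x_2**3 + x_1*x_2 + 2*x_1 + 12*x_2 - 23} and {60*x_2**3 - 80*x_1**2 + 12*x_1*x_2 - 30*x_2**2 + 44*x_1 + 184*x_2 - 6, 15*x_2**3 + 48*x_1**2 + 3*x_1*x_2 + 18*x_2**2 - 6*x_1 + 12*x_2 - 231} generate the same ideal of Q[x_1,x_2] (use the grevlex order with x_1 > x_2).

Yes, the ideals are equal.

Two ideals are equal iff their reduced Gröbner bases coincide (the reduced basis is unique for a fixed ordering).
Buchberger on the first generating set:
f_1 = -8*x_1**2 - 3*x_2**2 + 2*x_1 + 4*x_2 + 27, LT = x_1**2.
f_2 = 5*x_2**3 + x_1*x_2 + 2*x_1 + 12*x_2 - 23, LT = x_2**3.

The S-polynomials (S(f_1,f_2)) all reduce to 0 modulo the current basis, so we have a Gröbner basis.
Inter-reduce: drop elements whose leading term is divisible by another's, tail-reduce, and make monic.
Reduced Gröbner basis: {x_2**3 + 1/5*x_1*x_2 + 2/5*x_1 + 12/5*x_2 - 23/5, x_1**2 + 3/8*x_2**2 - 1/4*x_1 - 1/2*x_2 - 27/8}.

Buchberger on the second generating set:
h_1 = 60*x_2**3 - 80*x_1**2 + 12*x_1*x_2 - 30*x_2**2 + 44*x_1 + 184*x_2 - 6, LT = x_2**3.
h_2 = 15*x_2**3 + 48*x_1**2 + 3*x_1*x_2 + 18*x_2**2 - 6*x_1 + 12*x_2 - 231, LT = x_2**3.

S(h_1,h_2): lcm = x_2**3. S = -68/15*x_1**2 - 17/10*x_2**2 + 17/15*x_1 + 34/15*x_2 + 153/10.
  leading term x_1**2: no divisor's leading term divides it; move -68/15*x_1**2 to the remainder.
  leading term x_2**2: no divisor's leading term divides it; move -17/10*x_2**2 to the remainder.
  leading term x_1: no divisor's leading term divides it; move 17/15*x_1 to the remainder.
  leading term x_2: no divisor's leading term divides it; move 34/15*x_2 to the remainder.
  leading term 1: no divisor's leading term divides it; move 153/10 to the remainder.
  remainder -68/15*x_1**2 - 17/10*x_2**2 + 17/15*x_1 + 34/15*x_2 + 153/10 ≠ 0; add k_3 = -68/15*x_1**2 - 17/10*x_2**2 + 17/15*x_1 + 34/15*x_2 + 153/10 to the basis.

The other S-polynomials (S(h_1,k_3), S(h_2,k_3)) all reduce to 0 modulo the current basis, so we have a Gröbner basis.
Inter-reduce: drop elements whose leading term is divisible by another's, tail-reduce, and make monic.
Reduced Gröbner basis: {x_2**3 + 1/5*x_1*x_2 + 2/5*x_1 + 12/5*x_2 - 23/5, x_1**2 + 3/8*x_2**2 - 1/4*x_1 - 1/2*x_2 - 27/8}.

Same reduced basis, so the two generating sets span the same ideal.
The choice of monomial ordering does not affect the verdict — as long as both bases are computed under the same ordering, their equality decides ideal equality.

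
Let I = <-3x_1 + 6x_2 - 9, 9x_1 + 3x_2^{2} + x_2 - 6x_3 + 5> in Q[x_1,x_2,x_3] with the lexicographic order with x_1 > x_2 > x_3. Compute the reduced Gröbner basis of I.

f_1 = -3x_1 + 6x_2 - 9, LT = x_1.
f_2 = 9x_1 + 3x_2^{2} + x_2 - 6x_3 + 5, LT = x_1.

S(f_1,f_2): lcm = x_1. S = -\tfrac{1}{3}x_2^{2} - \tfrac{19}{9}x_2 + \tfrac{2}{3}x_3 + \tfrac{22}{9}.
  leading term x_2^{2}: no divisor's leading term divides it; move -\tfrac{1}{3}x_2^{2} to the remainder.
  leading term x_2: no divisor's leading term divides it; move -\tfrac{19}{9}x_2 to the remainder.
  leading term x_3: no divisor's leading term divides it; move \tfrac{2}{3}x_3 to the remainder.
  leading term 1: no divisor's leading term divides it; move \tfrac{22}{9} to the remainder.
  remainder -\tfrac{1}{3}x_2^{2} - \tfrac{19}{9}x_2 + \tfrac{2}{3}x_3 + \tfrac{22}{9} ≠ 0; add g_3 = -\tfrac{1}{3}x_2^{2} - \tfrac{19}{9}x_2 + \tfrac{2}{3}x_3 + \tfrac{22}{9} to the basis.

The other S-polynomials (S(f_1,g_3), S(f_2,g_3)) all reduce to 0 modulo the current basis, so we have a Gröbner basis.
Inter-reduce: drop elements whose leading term is divisible by another's, tail-reduce, and make monic.

G = {x_1 - 2x_2 + 3, x_2^{2} + \tfrac{19}{3}x_2 - 2x_3 - \tfrac{22}{3}}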